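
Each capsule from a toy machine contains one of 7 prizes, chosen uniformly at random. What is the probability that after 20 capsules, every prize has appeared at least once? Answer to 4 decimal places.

Let A_i be the event that prize i is missing after 20 capsules. By inclusion–exclusion on the A_i,
P(all seen) = Σ_{j=0}^{7} (-1)^j C(7,j)((7-j)/7)^20
= 1.00000 - 0.32075 + 0.02510 - 0.00048 + 0.00000 - 0.00000 + 0.00000 - 0.00000
= 0.70387.

0.7039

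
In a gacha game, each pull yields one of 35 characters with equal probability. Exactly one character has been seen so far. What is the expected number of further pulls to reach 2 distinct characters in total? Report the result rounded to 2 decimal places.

1.03

The wait to go from k to k+1 distinct characters is geometric with mean 35/(35-k).
Only the k = 1 term is needed: E = 35/34 = 1.029.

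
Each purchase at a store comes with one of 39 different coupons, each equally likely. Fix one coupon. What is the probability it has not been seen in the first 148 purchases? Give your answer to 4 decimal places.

0.0214

On each purchase the fixed coupon fails to appear with probability 38/39.
P(still missing after 148) = (38/39)^148 = 0.02140.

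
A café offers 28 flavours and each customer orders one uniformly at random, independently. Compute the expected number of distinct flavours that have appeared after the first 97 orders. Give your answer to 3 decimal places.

27.178

For each flavour, P(seen in 97 orders) = 1 - (27/28)^97 = 0.9706.
By linearity of expectation, E[distinct seen] = 28·(1 - (27/28)^97) = 27.1775.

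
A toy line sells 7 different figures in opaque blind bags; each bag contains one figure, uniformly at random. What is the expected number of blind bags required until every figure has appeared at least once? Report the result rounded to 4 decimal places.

18.1500

After k distinct figures have appeared, the next blind bag gives a new one with probability (7-k)/7, so the expected wait for the (k+1)-th is 7/(7-k).
E[T] = 7/7 + 7/6 + 7/5 + ... + 7/2 + 7/1 = 7·H_{7}.
H_{7} = 2.59286, so E[T] = 18.15000.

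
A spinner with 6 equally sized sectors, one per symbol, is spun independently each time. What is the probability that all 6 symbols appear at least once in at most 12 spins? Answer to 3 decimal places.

By inclusion–exclusion over which symbols are missing,
P(all seen) = Σ_{j=0}^{6} (-1)^j C(6,j)((6-j)/6)^12
= 1.0000 - 0.6729 + 0.1156 - 0.0049 + 0.0000 - 0.0000 + 0.0000
= 0.4378.

0.438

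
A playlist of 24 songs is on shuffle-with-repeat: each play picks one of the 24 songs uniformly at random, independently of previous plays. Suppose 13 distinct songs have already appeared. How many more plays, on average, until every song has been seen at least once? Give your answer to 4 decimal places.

From k distinct to k+1 distinct takes on average 24/(24-k) plays.
Sum over k = 13,...,23: E = 24/11 + 24/10 + 24/9 + ... + 24/2 + 24/1 = 72.47706.

72.4771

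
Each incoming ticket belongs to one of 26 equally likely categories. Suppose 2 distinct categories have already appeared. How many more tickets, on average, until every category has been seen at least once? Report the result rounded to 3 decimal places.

With k distinct categories already seen, the next new one takes an expected 26/(26-k) tickets.
Sum over k = 2,...,25: E = 26/24 + 26/23 + 26/22 + ... + 26/2 + 26/1 = 98.1749.

98.175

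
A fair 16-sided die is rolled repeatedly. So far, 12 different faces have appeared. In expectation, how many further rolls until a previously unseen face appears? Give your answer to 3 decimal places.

4.000

The number of rolls until the next new face is geometric with success probability 4/16, so its mean is 16/4.
E = 16/4 = 4.0000.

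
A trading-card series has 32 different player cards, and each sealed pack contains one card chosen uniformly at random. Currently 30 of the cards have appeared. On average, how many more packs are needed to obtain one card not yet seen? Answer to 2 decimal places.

Each pack yields a new card with probability (32-30)/32 = 2/32, so the wait is geometric with mean 32/2.
E = 32/2 = 16.000.

16.00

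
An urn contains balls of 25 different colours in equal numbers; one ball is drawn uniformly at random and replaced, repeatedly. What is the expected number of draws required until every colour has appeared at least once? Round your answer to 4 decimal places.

After k distinct colours have appeared, the next draw gives a new one with probability (25-k)/25, so the expected wait for the (k+1)-th is 25/(25-k).
E[T] = 25/25 + 25/24 + 25/23 + ... + 25/2 + 25/1 = 25·H_{25}.
H_{25} = 3.81596, so E[T] = 95.39895.

95.3990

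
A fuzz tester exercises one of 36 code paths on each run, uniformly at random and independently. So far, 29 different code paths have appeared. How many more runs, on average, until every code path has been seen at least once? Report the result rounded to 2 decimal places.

With k distinct code paths already seen, the next new one takes an expected 36/(36-k) runs.
Sum over k = 29,...,35: E = 36/7 + 36/6 + 36/5 + ... + 36/2 + 36/1 = 93.343.

93.34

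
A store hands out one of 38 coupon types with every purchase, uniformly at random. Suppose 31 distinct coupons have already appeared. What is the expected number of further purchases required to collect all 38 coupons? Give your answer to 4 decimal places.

98.5286

From k distinct to k+1 distinct takes on average 38/(38-k) purchases.
Sum over k = 31,...,37: E = 38/7 + 38/6 + 38/5 + ... + 38/2 + 38/1 = 98.52857.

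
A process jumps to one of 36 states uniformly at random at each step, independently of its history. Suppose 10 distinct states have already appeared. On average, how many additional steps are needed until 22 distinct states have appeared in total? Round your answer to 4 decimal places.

The wait to go from k to k+1 distinct states is geometric with mean 36/(36-k).
Sum over k = 10,...,21: E = 36/26 + 36/25 + 36/24 + ... + 36/16 + 36/15 = 21.70287.

21.7029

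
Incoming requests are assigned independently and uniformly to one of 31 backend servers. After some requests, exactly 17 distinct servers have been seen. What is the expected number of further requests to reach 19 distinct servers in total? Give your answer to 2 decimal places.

4.60

With k distinct servers already seen, the next new one takes an expected 31/(31-k) requests.
Sum over k = 17,...,18: E = 31/14 + 31/13 = 4.599.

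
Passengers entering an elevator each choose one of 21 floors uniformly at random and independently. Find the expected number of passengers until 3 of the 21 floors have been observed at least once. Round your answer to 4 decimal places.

With k distinct floors already seen, the next new one arrives after an expected 21/(21-k) passengers.
Sum over k = 0,...,2: E = 21/21 + 21/20 + 21/19 = 3.15526.

3.1553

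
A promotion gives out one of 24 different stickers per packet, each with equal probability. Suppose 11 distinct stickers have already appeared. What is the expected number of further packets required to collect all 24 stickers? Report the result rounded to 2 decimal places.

With k distinct stickers already seen, the next new one takes an expected 24/(24-k) packets.
Sum over k = 11,...,23: E = 24/13 + 24/12 + 24/11 + ... + 24/2 + 24/1 = 76.323.

76.32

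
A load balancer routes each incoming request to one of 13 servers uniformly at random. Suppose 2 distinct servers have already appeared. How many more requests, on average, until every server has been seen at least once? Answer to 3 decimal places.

From k distinct to k+1 distinct takes on average 13/(13-k) requests.
Sum over k = 2,...,12: E = 13/11 + 13/10 + 13/9 + ... + 13/2 + 13/1 = 39.2584.

39.258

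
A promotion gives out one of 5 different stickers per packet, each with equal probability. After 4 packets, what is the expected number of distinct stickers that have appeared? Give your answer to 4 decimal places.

For each sticker, P(seen in 4 packets) = 1 - (4/5)^4 = 0.59040.
By linearity of expectation, E[distinct seen] = 5·(1 - (4/5)^4) = 2.95200.

2.9520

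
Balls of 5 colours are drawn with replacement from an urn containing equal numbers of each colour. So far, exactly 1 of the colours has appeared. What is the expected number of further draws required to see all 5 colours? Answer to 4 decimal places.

From k distinct to k+1 distinct takes on average 5/(5-k) draws.
Sum over k = 1,...,4: E = 5/4 + 5/3 + 5/2 + 5/1 = 10.41667.

10.4167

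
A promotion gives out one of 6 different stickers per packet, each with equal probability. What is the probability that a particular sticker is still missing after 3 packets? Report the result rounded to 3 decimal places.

Each packet misses the fixed sticker with probability (6-1)/6 = 5/6, independently.
P(still missing after 3) = (5/6)^3 = 0.5787.

0.579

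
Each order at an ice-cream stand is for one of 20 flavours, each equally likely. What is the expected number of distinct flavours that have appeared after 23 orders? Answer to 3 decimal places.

13.853

For each flavour, P(seen in 23 orders) = 1 - (19/20)^23 = 0.6926.
By linearity of expectation, E[distinct seen] = 20·(1 - (19/20)^23) = 13.8529.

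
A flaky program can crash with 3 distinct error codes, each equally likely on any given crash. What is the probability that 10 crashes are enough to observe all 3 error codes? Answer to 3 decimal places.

0.948

Let A_i be the event that error code i is missing after 10 crashes. By inclusion–exclusion on the A_i,
P(all seen) = Σ_{j=0}^{3} (-1)^j C(3,j)((3-j)/3)^10
= 1.0000 - 0.0520 + 0.0001 - 0.0000
= 0.9480.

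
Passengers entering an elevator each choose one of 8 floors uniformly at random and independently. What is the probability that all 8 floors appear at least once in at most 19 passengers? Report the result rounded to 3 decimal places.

By inclusion–exclusion over which floors are missing,
P(all seen) = Σ_{j=0}^{8} (-1)^j C(8,j)((8-j)/8)^19
= 1.0000 - 0.6328 + 0.1184 - 0.0074 + 0.0001 - 0.0000 + 0.0000 - 0.0000 + 0.0000
= 0.4783.

0.478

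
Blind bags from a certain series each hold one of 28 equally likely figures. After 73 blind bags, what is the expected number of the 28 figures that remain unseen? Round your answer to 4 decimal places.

For each figure, P(unseen after 73) = (27/28)^73 = 0.07031.
By linearity of expectation, E[unseen] = 28·(27/28)^73 = 1.96869.

1.9687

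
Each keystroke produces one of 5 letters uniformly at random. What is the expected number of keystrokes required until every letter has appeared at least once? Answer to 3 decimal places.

After k distinct letters have appeared, the next keystroke gives a new one with probability (5-k)/5, so the expected wait for the (k+1)-th is 5/(5-k).
E[T] = 5/5 + 5/4 + 5/3 + 5/2 + 5/1 = 5·H_{5}.
H_{5} = 2.2833, so E[T] = 11.4167.

11.417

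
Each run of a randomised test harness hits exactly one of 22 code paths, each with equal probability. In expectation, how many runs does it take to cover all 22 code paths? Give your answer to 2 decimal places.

81.20

After k distinct code paths have appeared, the next run gives a new one with probability (22-k)/22, so the expected wait for the (k+1)-th is 22/(22-k).
E[T] = 22/22 + 22/21 + 22/20 + ... + 22/2 + 22/1 = 22·H_{22}.
H_{22} = 3.691, so E[T] = 81.198.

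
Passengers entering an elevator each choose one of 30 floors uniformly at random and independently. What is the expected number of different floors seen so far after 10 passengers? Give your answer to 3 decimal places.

For each floor, P(seen in 10 passengers) = 1 - (29/30)^10 = 0.2875.
By linearity of expectation, E[distinct seen] = 30·(1 - (29/30)^10) = 8.6259.

8.626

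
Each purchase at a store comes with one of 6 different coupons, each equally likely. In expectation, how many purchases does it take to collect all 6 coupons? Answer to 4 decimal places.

After k distinct coupons have appeared, the next purchase gives a new one with probability (6-k)/6, so the expected wait for the (k+1)-th is 6/(6-k).
E[T] = 6/6 + 6/5 + 6/4 + 6/3 + 6/2 + 6/1 = 6·H_{6}.
H_{6} = 2.45000, so E[T] = 14.70000.

14.7000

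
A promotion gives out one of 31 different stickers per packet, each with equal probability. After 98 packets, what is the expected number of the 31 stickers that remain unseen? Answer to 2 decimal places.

1.25

For each sticker, P(unseen after 98) = (30/31)^98 = 0.040.
By linearity of expectation, E[unseen] = 31·(30/31)^98 = 1.247.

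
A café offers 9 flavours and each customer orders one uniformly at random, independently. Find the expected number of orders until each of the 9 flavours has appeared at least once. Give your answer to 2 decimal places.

25.46

The wait to go from k to k+1 distinct flavours is geometric with mean 9/(9-k).
E[T] = 9/9 + 9/8 + 9/7 + ... + 9/2 + 9/1 = 9·H_{9}.
H_{9} = 2.829, so E[T] = 25.461.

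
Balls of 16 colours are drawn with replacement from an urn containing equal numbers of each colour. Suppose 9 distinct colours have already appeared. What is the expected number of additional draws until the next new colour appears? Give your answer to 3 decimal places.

Each draw yields a new colour with probability (16-9)/16 = 7/16, so the wait is geometric with mean 16/7.
E = 16/7 = 2.2857.

2.286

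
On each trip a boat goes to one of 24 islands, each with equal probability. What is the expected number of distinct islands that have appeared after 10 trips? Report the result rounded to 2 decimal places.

For each island, P(seen in 10 trips) = 1 - (23/24)^10 = 0.347.
By linearity of expectation, E[distinct seen] = 24·(1 - (23/24)^10) = 8.319.

8.32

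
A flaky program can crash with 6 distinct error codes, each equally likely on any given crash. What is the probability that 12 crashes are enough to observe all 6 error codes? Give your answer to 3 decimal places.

Let A_i be the event that error code i is missing after 12 crashes. By inclusion–exclusion on the A_i,
P(all seen) = Σ_{j=0}^{6} (-1)^j C(6,j)((6-j)/6)^12
= 1.0000 - 0.6729 + 0.1156 - 0.0049 + 0.0000 - 0.0000 + 0.0000
= 0.4378.

0.438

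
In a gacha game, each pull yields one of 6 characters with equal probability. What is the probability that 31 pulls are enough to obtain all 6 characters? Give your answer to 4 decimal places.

Let A_i be the event that character i is missing after 31 pulls. By inclusion–exclusion on the A_i,
P(all seen) = Σ_{j=0}^{6} (-1)^j C(6,j)((6-j)/6)^31
= 1.00000 - 0.02106 + 0.00005 - 0.00000 + 0.00000 - 0.00000 + 0.00000
= 0.97899.

0.9790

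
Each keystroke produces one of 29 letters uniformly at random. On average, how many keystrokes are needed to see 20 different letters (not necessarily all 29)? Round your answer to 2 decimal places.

Going from k to k+1 distinct takes a geometric number of keystrokes with mean 29/(29-k).
Sum over k = 0,...,19: E = 29/29 + 29/28 + 29/27 + ... + 29/11 + 29/10 = 32.848.

32.85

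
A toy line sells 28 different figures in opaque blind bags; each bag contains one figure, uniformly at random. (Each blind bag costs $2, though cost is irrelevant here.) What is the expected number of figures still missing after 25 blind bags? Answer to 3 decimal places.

For each figure, P(unseen after 25) = (27/28)^25 = 0.4028.
By linearity of expectation, E[unseen] = 28·(27/28)^25 = 11.2798.

11.280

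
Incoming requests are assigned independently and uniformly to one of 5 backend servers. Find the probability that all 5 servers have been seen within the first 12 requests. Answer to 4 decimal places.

By inclusion–exclusion over which servers are missing,
P(all seen) = Σ_{j=0}^{5} (-1)^j C(5,j)((5-j)/5)^12
= 1.00000 - 0.34360 + 0.02177 - 0.00017 + 0.00000 - 0.00000
= 0.67800.

0.6780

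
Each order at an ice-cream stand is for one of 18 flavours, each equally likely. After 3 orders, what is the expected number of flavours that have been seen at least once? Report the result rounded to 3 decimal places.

For each flavour, P(seen in 3 orders) = 1 - (17/18)^3 = 0.1576.
By linearity of expectation, E[distinct seen] = 18·(1 - (17/18)^3) = 2.8364.

2.836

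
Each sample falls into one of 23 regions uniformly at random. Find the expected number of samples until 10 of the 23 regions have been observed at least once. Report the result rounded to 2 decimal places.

12.75

Going from k to k+1 distinct takes a geometric number of samples with mean 23/(23-k).
Sum over k = 0,...,9: E = 23/23 + 23/22 + 23/21 + ... + 23/15 + 23/14 = 12.746.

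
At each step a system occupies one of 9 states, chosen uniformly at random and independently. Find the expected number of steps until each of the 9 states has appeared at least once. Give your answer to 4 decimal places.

Split into phases: going from k distinct to k+1 distinct takes on average 9/(9-k) steps.
E[T] = 9/9 + 9/8 + 9/7 + ... + 9/2 + 9/1 = 9·H_{9}.
H_{9} = 2.82897, so E[T] = 25.46071.

25.4607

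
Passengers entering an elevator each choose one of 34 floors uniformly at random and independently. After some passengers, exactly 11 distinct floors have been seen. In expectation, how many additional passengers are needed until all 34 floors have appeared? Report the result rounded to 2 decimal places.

The wait to go from k to k+1 distinct floors is geometric with mean 34/(34-k).
Sum over k = 11,...,33: E = 34/23 + 34/22 + 34/21 + ... + 34/2 + 34/1 = 126.966.

126.97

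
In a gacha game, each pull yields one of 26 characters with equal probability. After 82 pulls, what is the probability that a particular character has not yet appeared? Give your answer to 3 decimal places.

0.040

Each pull misses the fixed character with probability (26-1)/26 = 25/26, independently.
P(still missing after 82) = (25/26)^82 = 0.0401.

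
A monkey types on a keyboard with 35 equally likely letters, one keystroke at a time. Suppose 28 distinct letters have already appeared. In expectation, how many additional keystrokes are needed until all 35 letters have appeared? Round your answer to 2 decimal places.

The wait to go from k to k+1 distinct letters is geometric with mean 35/(35-k).
Sum over k = 28,...,34: E = 35/7 + 35/6 + 35/5 + ... + 35/2 + 35/1 = 90.750.

90.75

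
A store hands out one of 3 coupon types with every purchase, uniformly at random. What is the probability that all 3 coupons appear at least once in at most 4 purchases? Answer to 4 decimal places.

By inclusion–exclusion over which coupons are missing,
P(all seen) = Σ_{j=0}^{3} (-1)^j C(3,j)((3-j)/3)^4
= 1.00000 - 0.59259 + 0.03704 - 0.00000
= 0.44444.

0.4444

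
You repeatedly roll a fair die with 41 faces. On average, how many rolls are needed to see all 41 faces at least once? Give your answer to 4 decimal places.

176.4203

After k distinct faces have appeared, the next roll gives a new one with probability (41-k)/41, so the expected wait for the (k+1)-th is 41/(41-k).
E[T] = 41/41 + 41/40 + 41/39 + ... + 41/2 + 41/1 = 41·H_{41}.
H_{41} = 4.30293, so E[T] = 176.42026.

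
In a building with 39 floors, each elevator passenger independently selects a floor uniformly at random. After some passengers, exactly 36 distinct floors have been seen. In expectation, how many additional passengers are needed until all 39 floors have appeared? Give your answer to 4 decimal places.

From k distinct to k+1 distinct takes on average 39/(39-k) passengers.
Sum over k = 36,...,38: E = 39/3 + 39/2 + 39/1 = 71.50000.

71.5000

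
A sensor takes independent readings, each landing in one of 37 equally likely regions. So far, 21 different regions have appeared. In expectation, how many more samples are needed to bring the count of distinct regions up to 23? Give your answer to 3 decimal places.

4.779

From k distinct to k+1 distinct takes on average 37/(37-k) samples.
Sum over k = 21,...,22: E = 37/16 + 37/15 = 4.7792.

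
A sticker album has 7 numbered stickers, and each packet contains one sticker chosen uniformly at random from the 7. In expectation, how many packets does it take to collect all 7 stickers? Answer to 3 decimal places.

18.150

The wait to go from k to k+1 distinct stickers is geometric with mean 7/(7-k).
E[T] = 7/7 + 7/6 + 7/5 + ... + 7/2 + 7/1 = 7·H_{7}.
H_{7} = 2.5929, so E[T] = 18.1500.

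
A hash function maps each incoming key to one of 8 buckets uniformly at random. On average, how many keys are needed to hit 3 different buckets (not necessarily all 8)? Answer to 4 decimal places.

3.4762

Going from k to k+1 distinct takes a geometric number of keys with mean 8/(8-k).
Sum over k = 0,...,2: E = 8/8 + 8/7 + 8/6 = 3.47619.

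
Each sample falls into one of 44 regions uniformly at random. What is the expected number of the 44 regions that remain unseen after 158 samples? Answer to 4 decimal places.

1.1640

For each region, P(unseen after 158) = (43/44)^158 = 0.02645.
By linearity of expectation, E[unseen] = 44·(43/44)^158 = 1.16398.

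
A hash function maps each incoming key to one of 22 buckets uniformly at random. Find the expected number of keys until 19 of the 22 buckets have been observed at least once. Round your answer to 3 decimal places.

40.865

With k distinct buckets already seen, the next new one arrives after an expected 22/(22-k) keys.
Sum over k = 0,...,18: E = 22/22 + 22/21 + 22/20 + ... + 22/5 + 22/4 = 40.8646.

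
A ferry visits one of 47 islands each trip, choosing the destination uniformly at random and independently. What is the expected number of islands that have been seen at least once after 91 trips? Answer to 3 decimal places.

40.360

For each island, P(seen in 91 trips) = 1 - (46/47)^91 = 0.8587.
By linearity of expectation, E[distinct seen] = 47·(1 - (46/47)^91) = 40.3602.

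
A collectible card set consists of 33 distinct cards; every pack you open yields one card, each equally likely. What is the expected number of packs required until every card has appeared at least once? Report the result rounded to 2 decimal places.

134.93

Split into phases: going from k distinct to k+1 distinct takes on average 33/(33-k) packs.
E[T] = 33/33 + 33/32 + 33/31 + ... + 33/2 + 33/1 = 33·H_{33}.
H_{33} = 4.089, so E[T] = 134.930.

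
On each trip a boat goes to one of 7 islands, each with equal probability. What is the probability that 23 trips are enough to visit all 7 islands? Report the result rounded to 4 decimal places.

0.8071

By inclusion–exclusion over which islands are missing,
P(all seen) = Σ_{j=0}^{7} (-1)^j C(7,j)((7-j)/7)^23
= 1.00000 - 0.20199 + 0.00915 - 0.00009 + 0.00000 - 0.00000 + 0.00000 - 0.00000
= 0.80707.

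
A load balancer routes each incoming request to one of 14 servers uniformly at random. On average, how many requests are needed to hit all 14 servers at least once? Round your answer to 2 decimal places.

45.52

The wait to go from k to k+1 distinct servers is geometric with mean 14/(14-k).
E[T] = 14/14 + 14/13 + 14/12 + ... + 14/2 + 14/1 = 14·H_{14}.
H_{14} = 3.252, so E[T] = 45.522.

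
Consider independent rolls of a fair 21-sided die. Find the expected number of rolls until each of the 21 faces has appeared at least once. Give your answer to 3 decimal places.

Split into phases: going from k distinct to k+1 distinct takes on average 21/(21-k) rolls.
E[T] = 21/21 + 21/20 + 21/19 + ... + 21/2 + 21/1 = 21·H_{21}.
H_{21} = 3.6454, so E[T] = 76.5525.

76.553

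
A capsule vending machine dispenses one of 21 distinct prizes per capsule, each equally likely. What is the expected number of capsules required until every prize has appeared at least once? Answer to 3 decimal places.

76.553

Split into phases: going from k distinct to k+1 distinct takes on average 21/(21-k) capsules.
E[T] = 21/21 + 21/20 + 21/19 + ... + 21/2 + 21/1 = 21·H_{21}.
H_{21} = 3.6454, so E[T] = 76.5525.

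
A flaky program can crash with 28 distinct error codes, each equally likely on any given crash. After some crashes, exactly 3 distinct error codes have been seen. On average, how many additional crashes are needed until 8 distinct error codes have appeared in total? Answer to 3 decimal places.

6.110

From k distinct to k+1 distinct takes on average 28/(28-k) crashes.
Sum over k = 3,...,7: E = 28/25 + 28/24 + 28/23 + 28/22 + 28/21 = 6.1101.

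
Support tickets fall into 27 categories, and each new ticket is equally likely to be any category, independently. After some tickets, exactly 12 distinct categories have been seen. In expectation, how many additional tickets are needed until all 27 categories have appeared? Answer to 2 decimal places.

From k distinct to k+1 distinct takes on average 27/(27-k) tickets.
Sum over k = 12,...,26: E = 27/15 + 27/14 + 27/13 + ... + 27/2 + 27/1 = 89.592.

89.59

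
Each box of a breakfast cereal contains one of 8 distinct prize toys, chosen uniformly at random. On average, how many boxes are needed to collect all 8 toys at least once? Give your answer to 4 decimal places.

The wait to go from k to k+1 distinct toys is geometric with mean 8/(8-k).
E[T] = 8/8 + 8/7 + 8/6 + ... + 8/2 + 8/1 = 8·H_{8}.
H_{8} = 2.71786, so E[T] = 21.74286.

21.7429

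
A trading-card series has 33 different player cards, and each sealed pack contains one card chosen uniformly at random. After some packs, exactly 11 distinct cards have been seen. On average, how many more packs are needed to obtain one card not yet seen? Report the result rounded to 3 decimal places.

1.500

Each pack yields a new card with probability (33-11)/33 = 22/33, so the wait is geometric with mean 33/22.
E = 33/22 = 1.5000.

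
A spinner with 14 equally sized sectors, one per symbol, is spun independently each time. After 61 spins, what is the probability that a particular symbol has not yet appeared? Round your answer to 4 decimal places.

On each spin the fixed symbol fails to appear with probability 13/14.
P(still missing after 61) = (13/14)^61 = 0.01088.

0.0109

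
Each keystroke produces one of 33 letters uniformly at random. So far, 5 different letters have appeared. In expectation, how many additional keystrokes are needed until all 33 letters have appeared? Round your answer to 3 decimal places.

The wait to go from k to k+1 distinct letters is geometric with mean 33/(33-k).
Sum over k = 5,...,32: E = 33/28 + 33/27 + 33/26 + ... + 33/2 + 33/1 = 129.5966.

129.597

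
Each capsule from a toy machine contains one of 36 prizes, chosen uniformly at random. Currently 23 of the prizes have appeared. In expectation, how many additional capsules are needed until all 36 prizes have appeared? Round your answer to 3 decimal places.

114.485

From k distinct to k+1 distinct takes on average 36/(36-k) capsules.
Sum over k = 23,...,35: E = 36/13 + 36/12 + 36/11 + ... + 36/2 + 36/1 = 114.4848.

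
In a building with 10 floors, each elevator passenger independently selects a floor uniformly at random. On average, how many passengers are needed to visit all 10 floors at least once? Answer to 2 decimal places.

Split into phases: going from k distinct to k+1 distinct takes on average 10/(10-k) passengers.
E[T] = 10/10 + 10/9 + 10/8 + ... + 10/2 + 10/1 = 10·H_{10}.
H_{10} = 2.929, so E[T] = 29.290.

29.29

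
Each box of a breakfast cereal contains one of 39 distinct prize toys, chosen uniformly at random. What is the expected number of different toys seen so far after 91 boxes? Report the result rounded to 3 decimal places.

35.331

For each toy, P(seen in 91 boxes) = 1 - (38/39)^91 = 0.9059.
By linearity of expectation, E[distinct seen] = 39·(1 - (38/39)^91) = 35.3315.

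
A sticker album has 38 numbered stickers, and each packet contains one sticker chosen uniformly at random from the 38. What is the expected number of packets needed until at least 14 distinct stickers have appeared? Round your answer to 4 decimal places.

Going from k to k+1 distinct takes a geometric number of packets with mean 38/(38-k).
Sum over k = 0,...,13: E = 38/38 + 38/37 + 38/36 + ... + 38/26 + 38/25 = 17.17387.

17.1739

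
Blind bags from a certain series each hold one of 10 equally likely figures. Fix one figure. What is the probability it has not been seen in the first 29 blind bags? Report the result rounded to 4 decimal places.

Each blind bag misses the fixed figure with probability (10-1)/10 = 9/10, independently.
P(still missing after 29) = (9/10)^29 = 0.04710.

0.0471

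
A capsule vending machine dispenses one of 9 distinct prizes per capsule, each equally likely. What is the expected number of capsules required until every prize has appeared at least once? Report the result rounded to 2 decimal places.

25.46

After k distinct prizes have appeared, the next capsule gives a new one with probability (9-k)/9, so the expected wait for the (k+1)-th is 9/(9-k).
E[T] = 9/9 + 9/8 + 9/7 + ... + 9/2 + 9/1 = 9·H_{9}.
H_{9} = 2.829, so E[T] = 25.461.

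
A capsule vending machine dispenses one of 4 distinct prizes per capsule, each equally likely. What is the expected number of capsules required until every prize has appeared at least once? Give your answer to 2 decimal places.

After k distinct prizes have appeared, the next capsule gives a new one with probability (4-k)/4, so the expected wait for the (k+1)-th is 4/(4-k).
E[T] = 4/4 + 4/3 + 4/2 + 4/1 = 4·H_{4}.
H_{4} = 2.083, so E[T] = 8.333.

8.33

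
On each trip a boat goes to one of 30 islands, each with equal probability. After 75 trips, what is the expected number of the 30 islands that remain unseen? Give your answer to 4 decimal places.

For each island, P(unseen after 75) = (29/30)^75 = 0.07866.
By linearity of expectation, E[unseen] = 30·(29/30)^75 = 2.35981.

2.3598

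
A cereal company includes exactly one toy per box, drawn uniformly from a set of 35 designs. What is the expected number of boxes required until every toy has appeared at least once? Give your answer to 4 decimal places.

145.1373

The wait to go from k to k+1 distinct toys is geometric with mean 35/(35-k).
E[T] = 35/35 + 35/34 + 35/33 + ... + 35/2 + 35/1 = 35·H_{35}.
H_{35} = 4.14678, so E[T] = 145.13735.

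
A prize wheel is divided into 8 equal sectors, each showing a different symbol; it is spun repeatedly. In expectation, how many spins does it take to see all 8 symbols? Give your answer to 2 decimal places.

Split into phases: going from k distinct to k+1 distinct takes on average 8/(8-k) spins.
E[T] = 8/8 + 8/7 + 8/6 + ... + 8/2 + 8/1 = 8·H_{8}.
H_{8} = 2.718, so E[T] = 21.743.

21.74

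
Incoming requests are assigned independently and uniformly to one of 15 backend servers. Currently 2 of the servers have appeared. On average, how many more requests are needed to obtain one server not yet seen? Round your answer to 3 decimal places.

1.154

Each request yields a new server with probability (15-2)/15 = 13/15, so the wait is geometric with mean 15/13.
E = 15/13 = 1.1538.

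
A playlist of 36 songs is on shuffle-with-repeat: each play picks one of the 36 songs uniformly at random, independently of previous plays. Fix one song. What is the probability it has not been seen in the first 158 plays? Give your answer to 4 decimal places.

0.0117

Each play misses the fixed song with probability (36-1)/36 = 35/36, independently.
P(still missing after 158) = (35/36)^158 = 0.01167.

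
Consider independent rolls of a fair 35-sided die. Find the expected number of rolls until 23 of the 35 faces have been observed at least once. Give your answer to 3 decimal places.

36.525

With k distinct faces already seen, the next new one arrives after an expected 35/(35-k) rolls.
Sum over k = 0,...,22: E = 35/35 + 35/34 + 35/33 + ... + 35/14 + 35/13 = 36.5250.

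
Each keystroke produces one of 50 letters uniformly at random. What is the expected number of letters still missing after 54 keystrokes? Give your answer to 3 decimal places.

For each letter, P(unseen after 54) = (49/50)^54 = 0.3359.
By linearity of expectation, E[unseen] = 50·(49/50)^54 = 16.7949.

16.795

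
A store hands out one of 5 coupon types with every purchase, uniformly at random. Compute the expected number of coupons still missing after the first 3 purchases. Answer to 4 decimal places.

2.5600

For each coupon, P(unseen after 3) = (4/5)^3 = 0.51200.
By linearity of expectation, E[unseen] = 5·(4/5)^3 = 2.56000.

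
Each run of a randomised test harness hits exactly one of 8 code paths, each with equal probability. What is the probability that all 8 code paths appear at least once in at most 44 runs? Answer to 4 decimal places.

0.9776

Let A_i be the event that code path i is missing after 44 runs. By inclusion–exclusion on the A_i,
P(all seen) = Σ_{j=0}^{8} (-1)^j C(8,j)((8-j)/8)^44
= 1.00000 - 0.02246 + 0.00009 - 0.00000 + 0.00000 - 0.00000 + 0.00000 - 0.00000 + 0.00000
= 0.97763.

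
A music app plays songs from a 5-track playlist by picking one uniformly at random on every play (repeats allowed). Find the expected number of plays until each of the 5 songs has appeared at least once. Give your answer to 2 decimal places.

11.42

After k distinct songs have appeared, the next play gives a new one with probability (5-k)/5, so the expected wait for the (k+1)-th is 5/(5-k).
E[T] = 5/5 + 5/4 + 5/3 + 5/2 + 5/1 = 5·H_{5}.
H_{5} = 2.283, so E[T] = 11.417.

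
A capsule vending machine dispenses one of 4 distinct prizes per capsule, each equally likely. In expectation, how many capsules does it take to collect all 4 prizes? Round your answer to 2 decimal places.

The wait to go from k to k+1 distinct prizes is geometric with mean 4/(4-k).
E[T] = 4/4 + 4/3 + 4/2 + 4/1 = 4·H_{4}.
H_{4} = 2.083, so E[T] = 8.333.

8.33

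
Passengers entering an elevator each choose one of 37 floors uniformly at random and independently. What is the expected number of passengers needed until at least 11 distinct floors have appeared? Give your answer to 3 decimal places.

12.845

With k distinct floors already seen, the next new one arrives after an expected 37/(37-k) passengers.
Sum over k = 0,...,10: E = 37/37 + 37/36 + 37/35 + ... + 37/28 + 37/27 = 12.8452.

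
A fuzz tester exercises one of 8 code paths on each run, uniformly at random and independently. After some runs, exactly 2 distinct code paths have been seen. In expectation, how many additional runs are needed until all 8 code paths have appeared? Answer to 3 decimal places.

19.600

From k distinct to k+1 distinct takes on average 8/(8-k) runs.
Sum over k = 2,...,7: E = 8/6 + 8/5 + 8/4 + 8/3 + 8/2 + 8/1 = 19.6000.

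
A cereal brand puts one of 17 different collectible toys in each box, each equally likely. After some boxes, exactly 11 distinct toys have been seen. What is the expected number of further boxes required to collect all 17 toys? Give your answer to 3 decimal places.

With k distinct toys already seen, the next new one takes an expected 17/(17-k) boxes.
Sum over k = 11,...,16: E = 17/6 + 17/5 + 17/4 + 17/3 + 17/2 + 17/1 = 41.6500.

41.650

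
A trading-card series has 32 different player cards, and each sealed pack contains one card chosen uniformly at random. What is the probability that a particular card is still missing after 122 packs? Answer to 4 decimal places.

0.0208

On each pack the fixed card fails to appear with probability 31/32.
P(still missing after 122) = (31/32)^122 = 0.02079.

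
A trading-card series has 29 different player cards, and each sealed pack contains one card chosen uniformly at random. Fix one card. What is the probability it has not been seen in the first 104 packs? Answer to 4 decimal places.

0.0260

On each pack the fixed card fails to appear with probability 28/29.
P(still missing after 104) = (28/29)^104 = 0.02600.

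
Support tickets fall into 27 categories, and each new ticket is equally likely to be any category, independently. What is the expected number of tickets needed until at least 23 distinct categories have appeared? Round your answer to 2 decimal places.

48.82

With k distinct categories already seen, the next new one arrives after an expected 27/(27-k) tickets.
Sum over k = 0,...,22: E = 27/27 + 27/26 + 27/25 + ... + 27/6 + 27/5 = 48.819.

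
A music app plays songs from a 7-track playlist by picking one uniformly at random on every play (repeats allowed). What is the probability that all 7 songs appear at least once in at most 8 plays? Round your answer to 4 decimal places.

0.0245

Let A_i be the event that song i is missing after 8 plays. By inclusion–exclusion on the A_i,
P(all seen) = Σ_{j=0}^{7} (-1)^j C(7,j)((7-j)/7)^8
= 1.00000 - 2.03950 + 1.42297 - 0.39789 + 0.03983 - 0.00093 + 0.00000 - 0.00000
= 0.02448.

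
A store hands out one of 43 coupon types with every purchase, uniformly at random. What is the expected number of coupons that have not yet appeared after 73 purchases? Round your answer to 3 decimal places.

For each coupon, P(unseen after 73) = (42/43)^73 = 0.1795.
By linearity of expectation, E[unseen] = 43·(42/43)^73 = 7.7174.

7.717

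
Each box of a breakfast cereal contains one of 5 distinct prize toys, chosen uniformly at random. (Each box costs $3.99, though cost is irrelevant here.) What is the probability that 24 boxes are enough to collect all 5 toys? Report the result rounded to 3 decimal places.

By inclusion–exclusion over which toys are missing,
P(all seen) = Σ_{j=0}^{5} (-1)^j C(5,j)((5-j)/5)^24
= 1.0000 - 0.0236 + 0.0000 - 0.0000 + 0.0000 - 0.0000
= 0.9764.

0.976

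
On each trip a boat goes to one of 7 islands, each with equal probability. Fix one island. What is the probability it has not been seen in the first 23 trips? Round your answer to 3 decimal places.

0.029

On each trip the fixed island fails to appear with probability 6/7.
P(still missing after 23) = (6/7)^23 = 0.0289.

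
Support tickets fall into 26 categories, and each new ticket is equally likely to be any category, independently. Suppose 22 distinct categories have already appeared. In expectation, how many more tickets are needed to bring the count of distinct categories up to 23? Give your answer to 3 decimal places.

From k distinct to k+1 distinct takes on average 26/(26-k) tickets.
Only the k = 22 term is needed: E = 26/4 = 6.5000.

6.500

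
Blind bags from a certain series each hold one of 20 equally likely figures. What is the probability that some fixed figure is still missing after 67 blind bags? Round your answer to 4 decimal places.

0.0322

On each blind bag the fixed figure fails to appear with probability 19/20.
P(still missing after 67) = (19/20)^67 = 0.03217.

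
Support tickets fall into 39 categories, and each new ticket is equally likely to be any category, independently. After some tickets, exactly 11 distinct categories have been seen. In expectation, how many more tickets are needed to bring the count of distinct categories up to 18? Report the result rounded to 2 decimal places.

10.99

With k distinct categories already seen, the next new one takes an expected 39/(39-k) tickets.
Sum over k = 11,...,17: E = 39/28 + 39/27 + 39/26 + ... + 39/23 + 39/22 = 10.991.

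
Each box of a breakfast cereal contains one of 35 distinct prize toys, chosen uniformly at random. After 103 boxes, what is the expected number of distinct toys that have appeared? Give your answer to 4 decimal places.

For each toy, P(seen in 103 boxes) = 1 - (34/35)^103 = 0.94950.
By linearity of expectation, E[distinct seen] = 35·(1 - (34/35)^103) = 33.23238.

33.2324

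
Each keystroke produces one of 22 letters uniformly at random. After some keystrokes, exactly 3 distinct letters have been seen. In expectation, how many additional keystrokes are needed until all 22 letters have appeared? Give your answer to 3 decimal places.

The wait to go from k to k+1 distinct letters is geometric with mean 22/(22-k).
Sum over k = 3,...,21: E = 22/19 + 22/18 + 22/17 + ... + 22/2 + 22/1 = 78.0503.

78.050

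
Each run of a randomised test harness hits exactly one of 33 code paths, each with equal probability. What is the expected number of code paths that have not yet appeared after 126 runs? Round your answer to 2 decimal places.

For each code path, P(unseen after 126) = (32/33)^126 = 0.021.
By linearity of expectation, E[unseen] = 33·(32/33)^126 = 0.683.

0.68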